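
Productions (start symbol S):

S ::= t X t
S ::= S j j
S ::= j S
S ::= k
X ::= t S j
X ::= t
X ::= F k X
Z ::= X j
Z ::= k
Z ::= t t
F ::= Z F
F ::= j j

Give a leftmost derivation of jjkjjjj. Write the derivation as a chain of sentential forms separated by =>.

S => Sjj => Sjjjj => jSjjjj => jjSjjjj => jjkjjjj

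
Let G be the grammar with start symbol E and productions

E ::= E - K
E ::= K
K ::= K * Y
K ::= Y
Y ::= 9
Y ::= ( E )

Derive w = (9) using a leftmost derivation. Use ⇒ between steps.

E ⇒ K ⇒ Y ⇒ (E) ⇒ (K) ⇒ (Y) ⇒ (9)

E ⇒ K   [E ::= K]
K ⇒ Y   [K ::= Y]
Y ⇒ (E)   [Y ::= ( E )]
(E) ⇒ (K)   [E ::= K]
(K) ⇒ (Y)   [K ::= Y]
(Y) ⇒ (9)   [Y ::= 9]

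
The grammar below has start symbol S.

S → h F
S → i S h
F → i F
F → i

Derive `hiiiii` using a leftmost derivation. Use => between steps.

S => hF => hiF => hiiF => hiiiF => hiiiiF => hiiiii

S => hF   [S → h F]
hF => hiF   [F → i F]
hiF => hiiF   [F → i F]
hiiF => hiiiF   [F → i F]
hiiiF => hiiiiF   [F → i F]
hiiiiF => hiiiii   [F → i]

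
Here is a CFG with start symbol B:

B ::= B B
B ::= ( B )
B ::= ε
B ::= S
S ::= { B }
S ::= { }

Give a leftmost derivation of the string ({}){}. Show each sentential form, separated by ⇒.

B ⇒ BB   [B ::= B B]
BB ⇒ (B)B   [B ::= ( B )]
(B)B ⇒ (BB)B   [B ::= B B]
(BB)B ⇒ (SB)B   [B ::= S]
(SB)B ⇒ ({B}B)B   [S ::= { B }]
({B}B)B ⇒ ({}B)B   [B ::= ε]
({}B)B ⇒ ({})B   [B ::= ε]
({})B ⇒ ({})S   [B ::= S]
({})S ⇒ ({}){}   [S ::= { }]

B ⇒ BB ⇒ (B)B ⇒ (BB)B ⇒ (SB)B ⇒ ({B}B)B ⇒ ({}B)B ⇒ ({})B ⇒ ({})S ⇒ ({}){}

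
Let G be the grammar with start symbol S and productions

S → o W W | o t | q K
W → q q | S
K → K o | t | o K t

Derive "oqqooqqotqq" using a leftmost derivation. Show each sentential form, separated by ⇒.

S ⇒ oWW   [S → o W W]
oWW ⇒ oqqW   [W → q q]
oqqW ⇒ oqqS   [W → S]
oqqS ⇒ oqqoWW   [S → o W W]
oqqoWW ⇒ oqqoSW   [W → S]
oqqoSW ⇒ oqqooWWW   [S → o W W]
oqqooWWW ⇒ oqqooqqWW   [W → q q]
oqqooqqWW ⇒ oqqooqqSW   [W → S]
oqqooqqSW ⇒ oqqooqqotW   [S → o t]
oqqooqqotW ⇒ oqqooqqotqq   [W → q q]

S⇒oWW⇒oqqW⇒oqqS⇒oqqoWW⇒oqqoSW⇒oqqooWWW⇒oqqooqqWW⇒oqqooqqSW⇒oqqooqqotW⇒oqqooqqotqq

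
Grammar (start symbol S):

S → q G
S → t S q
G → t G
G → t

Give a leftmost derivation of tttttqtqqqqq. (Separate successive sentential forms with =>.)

S => tSq   [S → t S q]
tSq => ttSqq   [S → t S q]
ttSqq => tttSqqq   [S → t S q]
tttSqqq => ttttSqqqq   [S → t S q]
ttttSqqqq => tttttSqqqqq   [S → t S q]
tttttSqqqqq => tttttqGqqqqq   [S → q G]
tttttqGqqqqq => tttttqtqqqqq   [G → t]

S => tSq => ttSqq => tttSqqq => ttttSqqqq => tttttSqqqqq => tttttqGqqqqq => tttttqtqqqqq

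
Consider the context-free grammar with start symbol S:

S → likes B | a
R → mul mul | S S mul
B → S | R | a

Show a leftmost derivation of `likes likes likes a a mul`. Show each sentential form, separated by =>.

S => likes B => likes S => likes likes B => likes likes R => likes likes S S mul => likes likes likes B S mul => likes likes likes a S mul => likes likes likes a a mul

S => likes B   [S → likes B]
likes B => likes S   [B → S]
likes S => likes likes B   [S → likes B]
likes likes B => likes likes R   [B → R]
likes likes R => likes likes S S mul   [R → S S mul]
likes likes S S mul => likes likes likes B S mul   [S → likes B]
likes likes likes B S mul => likes likes likes a S mul   [B → a]
likes likes likes a S mul => likes likes likes a a mul   [S → a]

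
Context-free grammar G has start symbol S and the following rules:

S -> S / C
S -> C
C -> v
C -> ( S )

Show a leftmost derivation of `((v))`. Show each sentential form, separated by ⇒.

S ⇒ C   [S -> C]
C ⇒ (S)   [C -> ( S )]
(S) ⇒ (C)   [S -> C]
(C) ⇒ ((S))   [C -> ( S )]
((S)) ⇒ ((C))   [S -> C]
((C)) ⇒ ((v))   [C -> v]

S⇒C⇒(S)⇒(C)⇒((S))⇒((C))⇒((v))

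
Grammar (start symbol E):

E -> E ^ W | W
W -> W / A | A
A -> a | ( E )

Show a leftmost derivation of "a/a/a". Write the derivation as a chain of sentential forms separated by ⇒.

E ⇒ W   [E -> W]
W ⇒ W/A   [W -> W / A]
W/A ⇒ W/A/A   [W -> W / A]
W/A/A ⇒ A/A/A   [W -> A]
A/A/A ⇒ a/A/A   [A -> a]
a/A/A ⇒ a/a/A   [A -> a]
a/a/A ⇒ a/a/a   [A -> a]

E ⇒ W ⇒ W/A ⇒ W/A/A ⇒ A/A/A ⇒ a/A/A ⇒ a/a/A ⇒ a/a/a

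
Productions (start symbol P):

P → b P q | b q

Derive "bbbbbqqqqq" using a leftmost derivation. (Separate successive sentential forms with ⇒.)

P⇒bPq⇒bbPqq⇒bbbPqqq⇒bbbbPqqqq⇒bbbbbqqqqq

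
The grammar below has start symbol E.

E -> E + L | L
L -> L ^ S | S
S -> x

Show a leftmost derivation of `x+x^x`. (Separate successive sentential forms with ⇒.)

E ⇒ E+L ⇒ L+L ⇒ S+L ⇒ x+L ⇒ x+L^S ⇒ x+S^S ⇒ x+x^S ⇒ x+x^x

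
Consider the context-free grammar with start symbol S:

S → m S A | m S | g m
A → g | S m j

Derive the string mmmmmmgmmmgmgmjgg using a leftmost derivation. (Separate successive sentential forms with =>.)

S => mSA   [S → m S A]
mSA => mmSAA   [S → m S A]
mmSAA => mmmSAA   [S → m S]
mmmSAA => mmmmSAA   [S → m S]
mmmmSAA => mmmmmSAAA   [S → m S A]
mmmmmSAAA => mmmmmmSAAA   [S → m S]
mmmmmmSAAA => mmmmmmgmAAA   [S → g m]
mmmmmmgmAAA => mmmmmmgmSmjAA   [A → S m j]
mmmmmmgmSmjAA => mmmmmmgmmSAmjAA   [S → m S A]
mmmmmmgmmSAmjAA => mmmmmmgmmmSAmjAA   [S → m S]
mmmmmmgmmmSAmjAA => mmmmmmgmmmgmAmjAA   [S → g m]
mmmmmmgmmmgmAmjAA => mmmmmmgmmmgmgmjAA   [A → g]
mmmmmmgmmmgmgmjAA => mmmmmmgmmmgmgmjgA   [A → g]
mmmmmmgmmmgmgmjgA => mmmmmmgmmmgmgmjgg   [A → g]

S=>mSA=>mmSAA=>mmmSAA=>mmmmSAA=>mmmmmSAAA=>mmmmmmSAAA=>mmmmmmgmAAA=>mmmmmmgmSmjAA=>mmmmmmgmmSAmjAA=>mmmmmmgmmmSAmjAA=>mmmmmmgmmmgmAmjAA=>mmmmmmgmmmgmgmjAA=>mmmmmmgmmmgmgmjgA=>mmmmmmgmmmgmgmjgg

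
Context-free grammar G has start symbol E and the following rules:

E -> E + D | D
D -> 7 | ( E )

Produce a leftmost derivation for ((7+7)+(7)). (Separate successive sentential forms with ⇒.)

E ⇒ D   [E -> D]
D ⇒ (E)   [D -> ( E )]
(E) ⇒ (E+D)   [E -> E + D]
(E+D) ⇒ (D+D)   [E -> D]
(D+D) ⇒ ((E)+D)   [D -> ( E )]
((E)+D) ⇒ ((E+D)+D)   [E -> E + D]
((E+D)+D) ⇒ ((D+D)+D)   [E -> D]
((D+D)+D) ⇒ ((7+D)+D)   [D -> 7]
((7+D)+D) ⇒ ((7+7)+D)   [D -> 7]
((7+7)+D) ⇒ ((7+7)+(E))   [D -> ( E )]
((7+7)+(E)) ⇒ ((7+7)+(D))   [E -> D]
((7+7)+(D)) ⇒ ((7+7)+(7))   [D -> 7]

E ⇒ D ⇒ (E) ⇒ (E+D) ⇒ (D+D) ⇒ ((E)+D) ⇒ ((E+D)+D) ⇒ ((D+D)+D) ⇒ ((7+D)+D) ⇒ ((7+7)+D) ⇒ ((7+7)+(E)) ⇒ ((7+7)+(D)) ⇒ ((7+7)+(7))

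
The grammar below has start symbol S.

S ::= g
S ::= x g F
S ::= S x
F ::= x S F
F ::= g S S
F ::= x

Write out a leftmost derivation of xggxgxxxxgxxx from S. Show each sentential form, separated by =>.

S => Sx => xgFx => xggSSx => xggSxSx => xggSxxSx => xggSxxxSx => xggxgFxxxSx => xggxgxxxxSx => xggxgxxxxSxx => xggxgxxxxSxxx => xggxgxxxxgxxx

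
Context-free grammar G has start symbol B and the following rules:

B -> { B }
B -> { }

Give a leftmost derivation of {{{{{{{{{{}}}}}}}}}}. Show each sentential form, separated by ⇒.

B ⇒ {B}   [B -> { B }]
{B} ⇒ {{B}}   [B -> { B }]
{{B}} ⇒ {{{B}}}   [B -> { B }]
{{{B}}} ⇒ {{{{B}}}}   [B -> { B }]
{{{{B}}}} ⇒ {{{{{B}}}}}   [B -> { B }]
{{{{{B}}}}} ⇒ {{{{{{B}}}}}}   [B -> { B }]
{{{{{{B}}}}}} ⇒ {{{{{{{B}}}}}}}   [B -> { B }]
{{{{{{{B}}}}}}} ⇒ {{{{{{{{B}}}}}}}}   [B -> { B }]
{{{{{{{{B}}}}}}}} ⇒ {{{{{{{{{B}}}}}}}}}   [B -> { B }]
{{{{{{{{{B}}}}}}}}} ⇒ {{{{{{{{{{}}}}}}}}}}   [B -> { }]

B⇒{B}⇒{{B}}⇒{{{B}}}⇒{{{{B}}}}⇒{{{{{B}}}}}⇒{{{{{{B}}}}}}⇒{{{{{{{B}}}}}}}⇒{{{{{{{{B}}}}}}}}⇒{{{{{{{{{B}}}}}}}}}⇒{{{{{{{{{{}}}}}}}}}}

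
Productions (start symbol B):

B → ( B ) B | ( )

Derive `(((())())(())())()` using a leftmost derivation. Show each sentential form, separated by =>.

B => (B)B   [B → ( B ) B]
(B)B => ((B)B)B   [B → ( B ) B]
((B)B)B => (((B)B)B)B   [B → ( B ) B]
(((B)B)B)B => (((())B)B)B   [B → ( )]
(((())B)B)B => (((())())B)B   [B → ( )]
(((())())B)B => (((())())(B)B)B   [B → ( B ) B]
(((())())(B)B)B => (((())())(())B)B   [B → ( )]
(((())())(())B)B => (((())())(())())B   [B → ( )]
(((())())(())())B => (((())())(())())()   [B → ( )]

B => (B)B => ((B)B)B => (((B)B)B)B => (((())B)B)B => (((())())B)B => (((())())(B)B)B => (((())())(())B)B => (((())())(())())B => (((())())(())())()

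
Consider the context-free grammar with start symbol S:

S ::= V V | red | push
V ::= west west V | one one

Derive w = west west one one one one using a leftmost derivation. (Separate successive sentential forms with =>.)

S => V V   [S ::= V V]
V V => west west V V   [V ::= west west V]
west west V V => west west one one V   [V ::= one one]
west west one one V => west west one one one one   [V ::= one one]

S => V V => west west V V => west west one one V => west west one one one one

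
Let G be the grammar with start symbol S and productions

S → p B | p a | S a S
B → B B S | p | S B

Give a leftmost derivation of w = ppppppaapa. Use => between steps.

S => SaS => pBaS => pBBSaS => pSBBSaS => ppBBBSaS => pppBBSaS => ppppBSaS => pppppSaS => ppppppaaS => ppppppaapa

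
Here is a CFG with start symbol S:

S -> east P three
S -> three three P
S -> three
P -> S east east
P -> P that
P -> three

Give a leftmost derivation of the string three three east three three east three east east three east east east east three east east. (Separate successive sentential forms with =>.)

S => three three P => three three S east east => three three east P three east east => three three east S east east three east east => three three east three three P east east three east east => three three east three three S east east east east three east east => three three east three three east P three east east east east three east east => three three east three three east S east east three east east east east three east east => three three east three three east three east east three east east east east three east east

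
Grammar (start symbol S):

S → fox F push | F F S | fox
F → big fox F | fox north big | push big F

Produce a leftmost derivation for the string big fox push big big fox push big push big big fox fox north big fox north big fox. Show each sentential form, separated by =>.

S => F F S => big fox F F S => big fox push big F F S => big fox push big big fox F F S => big fox push big big fox push big F F S => big fox push big big fox push big push big F F S => big fox push big big fox push big push big big fox F F S => big fox push big big fox push big push big big fox fox north big F S => big fox push big big fox push big push big big fox fox north big fox north big S => big fox push big big fox push big push big big fox fox north big fox north big fox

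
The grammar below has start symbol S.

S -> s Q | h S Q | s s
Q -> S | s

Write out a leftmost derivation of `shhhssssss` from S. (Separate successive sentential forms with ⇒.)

S ⇒ sQ ⇒ sS ⇒ shSQ ⇒ shhSQQ ⇒ shhhSQQQ ⇒ shhhssQQQ ⇒ shhhsssQQ ⇒ shhhssssQ ⇒ shhhssssS ⇒ shhhssssss

S ⇒ sQ   [S -> s Q]
sQ ⇒ sS   [Q -> S]
sS ⇒ shSQ   [S -> h S Q]
shSQ ⇒ shhSQQ   [S -> h S Q]
shhSQQ ⇒ shhhSQQQ   [S -> h S Q]
shhhSQQQ ⇒ shhhssQQQ   [S -> s s]
shhhssQQQ ⇒ shhhsssQQ   [Q -> s]
shhhsssQQ ⇒ shhhssssQ   [Q -> s]
shhhssssQ ⇒ shhhssssS   [Q -> S]
shhhssssS ⇒ shhhssssss   [S -> s s]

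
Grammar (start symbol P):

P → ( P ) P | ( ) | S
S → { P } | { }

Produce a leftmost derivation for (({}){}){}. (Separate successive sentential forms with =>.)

P => (P)P   [P → ( P ) P]
(P)P => ((P)P)P   [P → ( P ) P]
((P)P)P => ((S)P)P   [P → S]
((S)P)P => (({})P)P   [S → { }]
(({})P)P => (({})S)P   [P → S]
(({})S)P => (({}){})P   [S → { }]
(({}){})P => (({}){})S   [P → S]
(({}){})S => (({}){}){}   [S → { }]

P=>(P)P=>((P)P)P=>((S)P)P=>(({})P)P=>(({})S)P=>(({}){})P=>(({}){})S=>(({}){}){}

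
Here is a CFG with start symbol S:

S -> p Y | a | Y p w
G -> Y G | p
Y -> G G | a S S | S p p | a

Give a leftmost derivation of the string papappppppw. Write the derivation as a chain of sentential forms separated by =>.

S=>Ypw=>Spppw=>pYpppw=>paSSpppw=>papYSpppw=>papaSpppw=>papapYpppw=>papapGGpppw=>papappGpppw=>papappppppw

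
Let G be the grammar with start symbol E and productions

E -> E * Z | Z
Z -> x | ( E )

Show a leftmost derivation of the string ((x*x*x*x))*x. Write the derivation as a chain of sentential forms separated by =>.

E=>E*Z=>Z*Z=>(E)*Z=>(Z)*Z=>((E))*Z=>((E*Z))*Z=>((E*Z*Z))*Z=>((E*Z*Z*Z))*Z=>((Z*Z*Z*Z))*Z=>((x*Z*Z*Z))*Z=>((x*x*Z*Z))*Z=>((x*x*x*Z))*Z=>((x*x*x*x))*Z=>((x*x*x*x))*x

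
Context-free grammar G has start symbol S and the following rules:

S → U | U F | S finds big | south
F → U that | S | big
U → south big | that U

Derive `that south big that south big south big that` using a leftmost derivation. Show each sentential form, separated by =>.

S => U F   [S → U F]
U F => that U F   [U → that U]
that U F => that south big F   [U → south big]
that south big F => that south big S   [F → S]
that south big S => that south big U F   [S → U F]
that south big U F => that south big that U F   [U → that U]
that south big that U F => that south big that south big F   [U → south big]
that south big that south big F => that south big that south big U that   [F → U that]
that south big that south big U that => that south big that south big south big that   [U → south big]

S => U F => that U F => that south big F => that south big S => that south big U F => that south big that U F => that south big that south big F => that south big that south big U that => that south big that south big south big that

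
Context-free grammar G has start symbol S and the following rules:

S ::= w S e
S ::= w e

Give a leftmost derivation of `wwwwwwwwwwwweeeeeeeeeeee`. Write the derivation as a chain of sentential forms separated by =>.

S => wSe => wwSee => wwwSeee => wwwwSeeee => wwwwwSeeeee => wwwwwwSeeeeee => wwwwwwwSeeeeeee => wwwwwwwwSeeeeeeee => wwwwwwwwwSeeeeeeeee => wwwwwwwwwwSeeeeeeeeee => wwwwwwwwwwwSeeeeeeeeeee => wwwwwwwwwwwweeeeeeeeeeee

S => wSe   [S ::= w S e]
wSe => wwSee   [S ::= w S e]
wwSee => wwwSeee   [S ::= w S e]
wwwSeee => wwwwSeeee   [S ::= w S e]
wwwwSeeee => wwwwwSeeeee   [S ::= w S e]
wwwwwSeeeee => wwwwwwSeeeeee   [S ::= w S e]
wwwwwwSeeeeee => wwwwwwwSeeeeeee   [S ::= w S e]
wwwwwwwSeeeeeee => wwwwwwwwSeeeeeeee   [S ::= w S e]
wwwwwwwwSeeeeeeee => wwwwwwwwwSeeeeeeeee   [S ::= w S e]
wwwwwwwwwSeeeeeeeee => wwwwwwwwwwSeeeeeeeeee   [S ::= w S e]
wwwwwwwwwwSeeeeeeeeee => wwwwwwwwwwwSeeeeeeeeeee   [S ::= w S e]
wwwwwwwwwwwSeeeeeeeeeee => wwwwwwwwwwwweeeeeeeeeeee   [S ::= w e]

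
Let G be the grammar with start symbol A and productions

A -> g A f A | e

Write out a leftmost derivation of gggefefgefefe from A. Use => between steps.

A => gAfA => ggAfAfA => gggAfAfAfA => gggefAfAfA => gggefefAfA => gggefefgAfAfA => gggefefgefAfA => gggefefgefefA => gggefefgefefe

A => gAfA   [A -> g A f A]
gAfA => ggAfAfA   [A -> g A f A]
ggAfAfA => gggAfAfAfA   [A -> g A f A]
gggAfAfAfA => gggefAfAfA   [A -> e]
gggefAfAfA => gggefefAfA   [A -> e]
gggefefAfA => gggefefgAfAfA   [A -> g A f A]
gggefefgAfAfA => gggefefgefAfA   [A -> e]
gggefefgefAfA => gggefefgefefA   [A -> e]
gggefefgefefA => gggefefgefefe   [A -> e]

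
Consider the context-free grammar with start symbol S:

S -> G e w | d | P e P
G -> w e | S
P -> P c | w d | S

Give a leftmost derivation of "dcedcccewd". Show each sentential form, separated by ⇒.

S ⇒ PeP   [S -> P e P]
PeP ⇒ PceP   [P -> P c]
PceP ⇒ PcceP   [P -> P c]
PcceP ⇒ ScceP   [P -> S]
ScceP ⇒ PePcceP   [S -> P e P]
PePcceP ⇒ PcePcceP   [P -> P c]
PcePcceP ⇒ ScePcceP   [P -> S]
ScePcceP ⇒ dcePcceP   [S -> d]
dcePcceP ⇒ dcePccceP   [P -> P c]
dcePccceP ⇒ dceSccceP   [P -> S]
dceSccceP ⇒ dcedccceP   [S -> d]
dcedccceP ⇒ dcedcccewd   [P -> w d]

S⇒PeP⇒PceP⇒PcceP⇒ScceP⇒PePcceP⇒PcePcceP⇒ScePcceP⇒dcePcceP⇒dcePccceP⇒dceSccceP⇒dcedccceP⇒dcedcccewd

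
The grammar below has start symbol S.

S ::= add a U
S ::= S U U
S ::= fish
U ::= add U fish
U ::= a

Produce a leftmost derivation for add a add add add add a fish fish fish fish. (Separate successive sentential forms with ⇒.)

S ⇒ add a U ⇒ add a add U fish ⇒ add a add add U fish fish ⇒ add a add add add U fish fish fish ⇒ add a add add add add U fish fish fish fish ⇒ add a add add add add a fish fish fish fish

S ⇒ add a U   [S ::= add a U]
add a U ⇒ add a add U fish   [U ::= add U fish]
add a add U fish ⇒ add a add add U fish fish   [U ::= add U fish]
add a add add U fish fish ⇒ add a add add add U fish fish fish   [U ::= add U fish]
add a add add add U fish fish fish ⇒ add a add add add add U fish fish fish fish   [U ::= add U fish]
add a add add add add U fish fish fish fish ⇒ add a add add add add a fish fish fish fish   [U ::= a]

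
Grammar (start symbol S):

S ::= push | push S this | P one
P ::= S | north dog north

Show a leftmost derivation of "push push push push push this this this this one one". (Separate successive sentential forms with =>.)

S => P one => S one => P one one => S one one => push S this one one => push push S this this one one => push push push S this this this one one => push push push push S this this this this one one => push push push push push this this this this one one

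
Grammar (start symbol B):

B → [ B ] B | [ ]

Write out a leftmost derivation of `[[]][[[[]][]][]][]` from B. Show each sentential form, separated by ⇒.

B ⇒ [B]B ⇒ [[]]B ⇒ [[]][B]B ⇒ [[]][[B]B]B ⇒ [[]][[[B]B]B]B ⇒ [[]][[[[]]B]B]B ⇒ [[]][[[[]][]]B]B ⇒ [[]][[[[]][]][]]B ⇒ [[]][[[[]][]][]][]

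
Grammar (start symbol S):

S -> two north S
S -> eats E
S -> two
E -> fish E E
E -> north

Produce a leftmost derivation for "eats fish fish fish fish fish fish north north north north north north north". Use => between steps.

S => eats E => eats fish E E => eats fish fish E E E => eats fish fish fish E E E E => eats fish fish fish fish E E E E E => eats fish fish fish fish fish E E E E E E => eats fish fish fish fish fish fish E E E E E E E => eats fish fish fish fish fish fish north E E E E E E => eats fish fish fish fish fish fish north north E E E E E => eats fish fish fish fish fish fish north north north E E E E => eats fish fish fish fish fish fish north north north north E E E => eats fish fish fish fish fish fish north north north north north E E => eats fish fish fish fish fish fish north north north north north north E => eats fish fish fish fish fish fish north north north north north north north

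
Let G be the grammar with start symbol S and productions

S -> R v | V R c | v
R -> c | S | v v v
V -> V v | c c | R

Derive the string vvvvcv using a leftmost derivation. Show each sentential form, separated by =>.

S=>Rv=>Sv=>VRcv=>RRcv=>vvvRcv=>vvvScv=>vvvvcv

S => Rv   [S -> R v]
Rv => Sv   [R -> S]
Sv => VRcv   [S -> V R c]
VRcv => RRcv   [V -> R]
RRcv => vvvRcv   [R -> v v v]
vvvRcv => vvvScv   [R -> S]
vvvScv => vvvvcv   [S -> v]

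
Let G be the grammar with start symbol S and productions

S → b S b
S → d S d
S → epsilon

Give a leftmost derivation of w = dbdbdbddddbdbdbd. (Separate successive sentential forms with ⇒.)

S ⇒ dSd   [S → d S d]
dSd ⇒ dbSbd   [S → b S b]
dbSbd ⇒ dbdSdbd   [S → d S d]
dbdSdbd ⇒ dbdbSbdbd   [S → b S b]
dbdbSbdbd ⇒ dbdbdSdbdbd   [S → d S d]
dbdbdSdbdbd ⇒ dbdbdbSbdbdbd   [S → b S b]
dbdbdbSbdbdbd ⇒ dbdbdbdSdbdbdbd   [S → d S d]
dbdbdbdSdbdbdbd ⇒ dbdbdbddSddbdbdbd   [S → d S d]
dbdbdbddSddbdbdbd ⇒ dbdbdbddddbdbdbd   [S → epsilon]

S ⇒ dSd ⇒ dbSbd ⇒ dbdSdbd ⇒ dbdbSbdbd ⇒ dbdbdSdbdbd ⇒ dbdbdbSbdbdbd ⇒ dbdbdbdSdbdbdbd ⇒ dbdbdbddSddbdbdbd ⇒ dbdbdbddddbdbdbd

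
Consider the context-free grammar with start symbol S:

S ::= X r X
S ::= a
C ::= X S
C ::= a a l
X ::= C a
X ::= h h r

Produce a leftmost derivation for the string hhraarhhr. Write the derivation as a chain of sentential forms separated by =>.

S=>XrX=>CarX=>XSarX=>hhrSarX=>hhraarX=>hhraarhhr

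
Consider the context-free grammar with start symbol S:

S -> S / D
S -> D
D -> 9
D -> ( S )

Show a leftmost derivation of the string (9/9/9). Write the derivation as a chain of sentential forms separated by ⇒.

S ⇒ D ⇒ (S) ⇒ (S/D) ⇒ (S/D/D) ⇒ (D/D/D) ⇒ (9/D/D) ⇒ (9/9/D) ⇒ (9/9/9)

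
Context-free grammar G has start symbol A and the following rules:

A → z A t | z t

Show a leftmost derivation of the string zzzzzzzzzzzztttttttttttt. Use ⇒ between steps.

A ⇒ zAt ⇒ zzAtt ⇒ zzzAttt ⇒ zzzzAtttt ⇒ zzzzzAttttt ⇒ zzzzzzAtttttt ⇒ zzzzzzzAttttttt ⇒ zzzzzzzzAtttttttt ⇒ zzzzzzzzzAttttttttt ⇒ zzzzzzzzzzAtttttttttt ⇒ zzzzzzzzzzzAttttttttttt ⇒ zzzzzzzzzzzztttttttttttt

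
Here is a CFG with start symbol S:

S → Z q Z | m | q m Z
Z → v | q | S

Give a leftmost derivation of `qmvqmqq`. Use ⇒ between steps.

S ⇒ qmZ   [S → q m Z]
qmZ ⇒ qmS   [Z → S]
qmS ⇒ qmZqZ   [S → Z q Z]
qmZqZ ⇒ qmvqZ   [Z → v]
qmvqZ ⇒ qmvqS   [Z → S]
qmvqS ⇒ qmvqZqZ   [S → Z q Z]
qmvqZqZ ⇒ qmvqSqZ   [Z → S]
qmvqSqZ ⇒ qmvqmqZ   [S → m]
qmvqmqZ ⇒ qmvqmqq   [Z → q]

S⇒qmZ⇒qmS⇒qmZqZ⇒qmvqZ⇒qmvqS⇒qmvqZqZ⇒qmvqSqZ⇒qmvqmqZ⇒qmvqmqq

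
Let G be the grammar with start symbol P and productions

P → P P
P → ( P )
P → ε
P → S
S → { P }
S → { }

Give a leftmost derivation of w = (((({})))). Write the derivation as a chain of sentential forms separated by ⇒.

P ⇒ PP ⇒ PPP ⇒ (P)PP ⇒ (PP)PP ⇒ ((P)P)PP ⇒ ((PP)P)PP ⇒ (((P)P)P)PP ⇒ ((((P))P)P)PP ⇒ ((((S))P)P)PP ⇒ (((({}))P)P)PP ⇒ (((({})))P)PP ⇒ (((({}))))PP ⇒ (((({}))))P ⇒ (((({}))))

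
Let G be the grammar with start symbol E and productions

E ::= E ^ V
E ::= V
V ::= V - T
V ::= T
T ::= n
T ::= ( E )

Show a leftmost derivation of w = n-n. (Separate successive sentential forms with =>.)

E => V   [E ::= V]
V => V-T   [V ::= V - T]
V-T => T-T   [V ::= T]
T-T => n-T   [T ::= n]
n-T => n-n   [T ::= n]

E => V => V-T => T-T => n-T => n-n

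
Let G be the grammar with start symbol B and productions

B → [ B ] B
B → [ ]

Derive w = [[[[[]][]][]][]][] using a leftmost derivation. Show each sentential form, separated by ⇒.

B ⇒ [B]B   [B → [ B ] B]
[B]B ⇒ [[B]B]B   [B → [ B ] B]
[[B]B]B ⇒ [[[B]B]B]B   [B → [ B ] B]
[[[B]B]B]B ⇒ [[[[B]B]B]B]B   [B → [ B ] B]
[[[[B]B]B]B]B ⇒ [[[[[]]B]B]B]B   [B → [ ]]
[[[[[]]B]B]B]B ⇒ [[[[[]][]]B]B]B   [B → [ ]]
[[[[[]][]]B]B]B ⇒ [[[[[]][]][]]B]B   [B → [ ]]
[[[[[]][]][]]B]B ⇒ [[[[[]][]][]][]]B   [B → [ ]]
[[[[[]][]][]][]]B ⇒ [[[[[]][]][]][]][]   [B → [ ]]

B ⇒ [B]B ⇒ [[B]B]B ⇒ [[[B]B]B]B ⇒ [[[[B]B]B]B]B ⇒ [[[[[]]B]B]B]B ⇒ [[[[[]][]]B]B]B ⇒ [[[[[]][]][]]B]B ⇒ [[[[[]][]][]][]]B ⇒ [[[[[]][]][]][]][]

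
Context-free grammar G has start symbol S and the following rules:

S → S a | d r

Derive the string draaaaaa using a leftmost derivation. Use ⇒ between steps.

S ⇒ Sa   [S → S a]
Sa ⇒ Saa   [S → S a]
Saa ⇒ Saaa   [S → S a]
Saaa ⇒ Saaaa   [S → S a]
Saaaa ⇒ Saaaaa   [S → S a]
Saaaaa ⇒ Saaaaaa   [S → S a]
Saaaaaa ⇒ draaaaaa   [S → d r]

S ⇒ Sa ⇒ Saa ⇒ Saaa ⇒ Saaaa ⇒ Saaaaa ⇒ Saaaaaa ⇒ draaaaaa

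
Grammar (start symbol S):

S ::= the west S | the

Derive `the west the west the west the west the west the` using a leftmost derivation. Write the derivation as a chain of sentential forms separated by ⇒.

S ⇒ the west S ⇒ the west the west S ⇒ the west the west the west S ⇒ the west the west the west the west S ⇒ the west the west the west the west the west S ⇒ the west the west the west the west the west the

S ⇒ the west S   [S ::= the west S]
the west S ⇒ the west the west S   [S ::= the west S]
the west the west S ⇒ the west the west the west S   [S ::= the west S]
the west the west the west S ⇒ the west the west the west the west S   [S ::= the west S]
the west the west the west the west S ⇒ the west the west the west the west the west S   [S ::= the west S]
the west the west the west the west the west S ⇒ the west the west the west the west the west the   [S ::= the]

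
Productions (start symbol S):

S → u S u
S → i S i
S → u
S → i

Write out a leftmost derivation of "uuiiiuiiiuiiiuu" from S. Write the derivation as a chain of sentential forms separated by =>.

S => uSu => uuSuu => uuiSiuu => uuiiSiiuu => uuiiiSiiiuu => uuiiiuSuiiiuu => uuiiiuiSiuiiiuu => uuiiiuiiiuiiiuu

S => uSu   [S → u S u]
uSu => uuSuu   [S → u S u]
uuSuu => uuiSiuu   [S → i S i]
uuiSiuu => uuiiSiiuu   [S → i S i]
uuiiSiiuu => uuiiiSiiiuu   [S → i S i]
uuiiiSiiiuu => uuiiiuSuiiiuu   [S → u S u]
uuiiiuSuiiiuu => uuiiiuiSiuiiiuu   [S → i S i]
uuiiiuiSiuiiiuu => uuiiiuiiiuiiiuu   [S → i]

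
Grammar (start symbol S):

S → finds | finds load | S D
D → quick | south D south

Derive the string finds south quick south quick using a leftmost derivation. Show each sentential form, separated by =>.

S => S D   [S → S D]
S D => S D D   [S → S D]
S D D => finds D D   [S → finds]
finds D D => finds south D south D   [D → south D south]
finds south D south D => finds south quick south D   [D → quick]
finds south quick south D => finds south quick south quick   [D → quick]

S => S D => S D D => finds D D => finds south D south D => finds south quick south D => finds south quick south quick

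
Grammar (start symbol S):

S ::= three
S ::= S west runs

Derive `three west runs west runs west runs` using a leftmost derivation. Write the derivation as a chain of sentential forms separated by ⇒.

S ⇒ S west runs   [S ::= S west runs]
S west runs ⇒ S west runs west runs   [S ::= S west runs]
S west runs west runs ⇒ S west runs west runs west runs   [S ::= S west runs]
S west runs west runs west runs ⇒ three west runs west runs west runs   [S ::= three]

S ⇒ S west runs ⇒ S west runs west runs ⇒ S west runs west runs west runs ⇒ three west runs west runs west runs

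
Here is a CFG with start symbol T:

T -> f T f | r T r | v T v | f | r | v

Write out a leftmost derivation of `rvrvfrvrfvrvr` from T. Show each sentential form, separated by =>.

T=>rTr=>rvTvr=>rvrTrvr=>rvrvTvrvr=>rvrvfTfvrvr=>rvrvfrTrfvrvr=>rvrvfrvrfvrvr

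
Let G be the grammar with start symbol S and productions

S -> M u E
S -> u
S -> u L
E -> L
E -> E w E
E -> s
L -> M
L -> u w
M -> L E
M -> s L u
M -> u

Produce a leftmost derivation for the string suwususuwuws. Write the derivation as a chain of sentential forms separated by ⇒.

S ⇒ MuE   [S -> M u E]
MuE ⇒ LEuE   [M -> L E]
LEuE ⇒ MEuE   [L -> M]
MEuE ⇒ sLuEuE   [M -> s L u]
sLuEuE ⇒ suwuEuE   [L -> u w]
suwuEuE ⇒ suwusuE   [E -> s]
suwusuE ⇒ suwusuEwE   [E -> E w E]
suwusuEwE ⇒ suwusuLwE   [E -> L]
suwusuLwE ⇒ suwusuMwE   [L -> M]
suwusuMwE ⇒ suwususLuwE   [M -> s L u]
suwususLuwE ⇒ suwususuwuwE   [L -> u w]
suwususuwuwE ⇒ suwususuwuws   [E -> s]

S ⇒ MuE ⇒ LEuE ⇒ MEuE ⇒ sLuEuE ⇒ suwuEuE ⇒ suwusuE ⇒ suwusuEwE ⇒ suwusuLwE ⇒ suwusuMwE ⇒ suwususLuwE ⇒ suwususuwuwE ⇒ suwususuwuws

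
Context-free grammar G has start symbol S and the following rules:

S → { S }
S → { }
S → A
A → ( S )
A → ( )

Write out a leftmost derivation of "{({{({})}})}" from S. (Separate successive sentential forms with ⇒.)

S⇒{S}⇒{A}⇒{(S)}⇒{({S})}⇒{({{S}})}⇒{({{A}})}⇒{({{(S)}})}⇒{({{({})}})}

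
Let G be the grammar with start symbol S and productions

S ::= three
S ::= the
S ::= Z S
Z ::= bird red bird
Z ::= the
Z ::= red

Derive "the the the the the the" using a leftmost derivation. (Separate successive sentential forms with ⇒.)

S ⇒ Z S ⇒ the S ⇒ the Z S ⇒ the the S ⇒ the the Z S ⇒ the the the S ⇒ the the the Z S ⇒ the the the the S ⇒ the the the the Z S ⇒ the the the the the S ⇒ the the the the the the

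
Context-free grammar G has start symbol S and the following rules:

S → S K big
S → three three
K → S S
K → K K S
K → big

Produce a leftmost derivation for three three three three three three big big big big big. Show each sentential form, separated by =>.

S => S K big => S K big K big => S K big K big K big => three three K big K big K big => three three S S big K big K big => three three three three S big K big K big => three three three three three three big K big K big => three three three three three three big big big K big => three three three three three three big big big big big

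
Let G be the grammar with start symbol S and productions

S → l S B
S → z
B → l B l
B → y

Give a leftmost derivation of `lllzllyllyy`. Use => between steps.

S => lSB   [S → l S B]
lSB => llSBB   [S → l S B]
llSBB => lllSBBB   [S → l S B]
lllSBBB => lllzBBB   [S → z]
lllzBBB => lllzlBlBB   [B → l B l]
lllzlBlBB => lllzllBllBB   [B → l B l]
lllzllBllBB => lllzllyllBB   [B → y]
lllzllyllBB => lllzllyllyB   [B → y]
lllzllyllyB => lllzllyllyy   [B → y]

S => lSB => llSBB => lllSBBB => lllzBBB => lllzlBlBB => lllzllBllBB => lllzllyllBB => lllzllyllyB => lllzllyllyy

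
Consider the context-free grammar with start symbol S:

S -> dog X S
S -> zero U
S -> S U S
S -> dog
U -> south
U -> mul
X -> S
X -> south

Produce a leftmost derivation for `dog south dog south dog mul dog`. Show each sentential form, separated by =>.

S => S U S => S U S U S => dog X S U S U S => dog south S U S U S => dog south dog U S U S => dog south dog south S U S => dog south dog south dog U S => dog south dog south dog mul S => dog south dog south dog mul dog

S => S U S   [S -> S U S]
S U S => S U S U S   [S -> S U S]
S U S U S => dog X S U S U S   [S -> dog X S]
dog X S U S U S => dog south S U S U S   [X -> south]
dog south S U S U S => dog south dog U S U S   [S -> dog]
dog south dog U S U S => dog south dog south S U S   [U -> south]
dog south dog south S U S => dog south dog south dog U S   [S -> dog]
dog south dog south dog U S => dog south dog south dog mul S   [U -> mul]
dog south dog south dog mul S => dog south dog south dog mul dog   [S -> dog]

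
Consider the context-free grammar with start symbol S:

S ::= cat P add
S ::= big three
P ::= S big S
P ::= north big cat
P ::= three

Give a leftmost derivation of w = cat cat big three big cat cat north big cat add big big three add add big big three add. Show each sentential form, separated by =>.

S => cat P add => cat S big S add => cat cat P add big S add => cat cat S big S add big S add => cat cat big three big S add big S add => cat cat big three big cat P add add big S add => cat cat big three big cat S big S add add big S add => cat cat big three big cat cat P add big S add add big S add => cat cat big three big cat cat north big cat add big S add add big S add => cat cat big three big cat cat north big cat add big big three add add big S add => cat cat big three big cat cat north big cat add big big three add add big big three add

S => cat P add   [S ::= cat P add]
cat P add => cat S big S add   [P ::= S big S]
cat S big S add => cat cat P add big S add   [S ::= cat P add]
cat cat P add big S add => cat cat S big S add big S add   [P ::= S big S]
cat cat S big S add big S add => cat cat big three big S add big S add   [S ::= big three]
cat cat big three big S add big S add => cat cat big three big cat P add add big S add   [S ::= cat P add]
cat cat big three big cat P add add big S add => cat cat big three big cat S big S add add big S add   [P ::= S big S]
cat cat big three big cat S big S add add big S add => cat cat big three big cat cat P add big S add add big S add   [S ::= cat P add]
cat cat big three big cat cat P add big S add add big S add => cat cat big three big cat cat north big cat add big S add add big S add   [P ::= north big cat]
cat cat big three big cat cat north big cat add big S add add big S add => cat cat big three big cat cat north big cat add big big three add add big S add   [S ::= big three]
cat cat big three big cat cat north big cat add big big three add add big S add => cat cat big three big cat cat north big cat add big big three add add big big three add   [S ::= big three]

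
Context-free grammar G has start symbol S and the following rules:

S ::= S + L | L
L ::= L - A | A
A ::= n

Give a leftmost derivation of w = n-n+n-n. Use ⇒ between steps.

S⇒S+L⇒L+L⇒L-A+L⇒A-A+L⇒n-A+L⇒n-n+L⇒n-n+L-A⇒n-n+A-A⇒n-n+n-A⇒n-n+n-n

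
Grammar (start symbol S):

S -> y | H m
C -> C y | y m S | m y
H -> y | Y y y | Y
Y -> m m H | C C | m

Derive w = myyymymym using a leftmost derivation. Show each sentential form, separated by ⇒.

S ⇒ Hm   [S -> H m]
Hm ⇒ Ym   [H -> Y]
Ym ⇒ CCm   [Y -> C C]
CCm ⇒ CyCm   [C -> C y]
CyCm ⇒ myyCm   [C -> m y]
myyCm ⇒ myyCym   [C -> C y]
myyCym ⇒ myyymSym   [C -> y m S]
myyymSym ⇒ myyymHmym   [S -> H m]
myyymHmym ⇒ myyymymym   [H -> y]

S ⇒ Hm ⇒ Ym ⇒ CCm ⇒ CyCm ⇒ myyCm ⇒ myyCym ⇒ myyymSym ⇒ myyymHmym ⇒ myyymymym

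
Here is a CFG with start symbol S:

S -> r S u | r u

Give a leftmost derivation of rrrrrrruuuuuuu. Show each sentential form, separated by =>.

S => rSu => rrSuu => rrrSuuu => rrrrSuuuu => rrrrrSuuuuu => rrrrrrSuuuuuu => rrrrrrruuuuuuu

S => rSu   [S -> r S u]
rSu => rrSuu   [S -> r S u]
rrSuu => rrrSuuu   [S -> r S u]
rrrSuuu => rrrrSuuuu   [S -> r S u]
rrrrSuuuu => rrrrrSuuuuu   [S -> r S u]
rrrrrSuuuuu => rrrrrrSuuuuuu   [S -> r S u]
rrrrrrSuuuuuu => rrrrrrruuuuuuu   [S -> r u]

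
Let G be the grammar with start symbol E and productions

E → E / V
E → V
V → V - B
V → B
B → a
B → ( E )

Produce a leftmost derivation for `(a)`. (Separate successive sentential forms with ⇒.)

E ⇒ V   [E → V]
V ⇒ B   [V → B]
B ⇒ (E)   [B → ( E )]
(E) ⇒ (V)   [E → V]
(V) ⇒ (B)   [V → B]
(B) ⇒ (a)   [B → a]

E⇒V⇒B⇒(E)⇒(V)⇒(B)⇒(a)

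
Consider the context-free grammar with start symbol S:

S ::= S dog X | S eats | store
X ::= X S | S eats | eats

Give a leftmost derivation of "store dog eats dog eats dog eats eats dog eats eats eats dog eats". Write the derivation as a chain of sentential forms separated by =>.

S => S dog X => S eats dog X => S eats eats dog X => S dog X eats eats dog X => S eats dog X eats eats dog X => S dog X eats dog X eats eats dog X => S dog X dog X eats dog X eats eats dog X => S dog X dog X dog X eats dog X eats eats dog X => store dog X dog X dog X eats dog X eats eats dog X => store dog eats dog X dog X eats dog X eats eats dog X => store dog eats dog eats dog X eats dog X eats eats dog X => store dog eats dog eats dog eats eats dog X eats eats dog X => store dog eats dog eats dog eats eats dog eats eats eats dog X => store dog eats dog eats dog eats eats dog eats eats eats dog eats

S => S dog X   [S ::= S dog X]
S dog X => S eats dog X   [S ::= S eats]
S eats dog X => S eats eats dog X   [S ::= S eats]
S eats eats dog X => S dog X eats eats dog X   [S ::= S dog X]
S dog X eats eats dog X => S eats dog X eats eats dog X   [S ::= S eats]
S eats dog X eats eats dog X => S dog X eats dog X eats eats dog X   [S ::= S dog X]
S dog X eats dog X eats eats dog X => S dog X dog X eats dog X eats eats dog X   [S ::= S dog X]
S dog X dog X eats dog X eats eats dog X => S dog X dog X dog X eats dog X eats eats dog X   [S ::= S dog X]
S dog X dog X dog X eats dog X eats eats dog X => store dog X dog X dog X eats dog X eats eats dog X   [S ::= store]
store dog X dog X dog X eats dog X eats eats dog X => store dog eats dog X dog X eats dog X eats eats dog X   [X ::= eats]
store dog eats dog X dog X eats dog X eats eats dog X => store dog eats dog eats dog X eats dog X eats eats dog X   [X ::= eats]
store dog eats dog eats dog X eats dog X eats eats dog X => store dog eats dog eats dog eats eats dog X eats eats dog X   [X ::= eats]
store dog eats dog eats dog eats eats dog X eats eats dog X => store dog eats dog eats dog eats eats dog eats eats eats dog X   [X ::= eats]
store dog eats dog eats dog eats eats dog eats eats eats dog X => store dog eats dog eats dog eats eats dog eats eats eats dog eats   [X ::= eats]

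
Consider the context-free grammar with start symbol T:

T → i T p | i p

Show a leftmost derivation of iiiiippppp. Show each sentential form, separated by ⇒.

T⇒iTp⇒iiTpp⇒iiiTppp⇒iiiiTpppp⇒iiiiippppp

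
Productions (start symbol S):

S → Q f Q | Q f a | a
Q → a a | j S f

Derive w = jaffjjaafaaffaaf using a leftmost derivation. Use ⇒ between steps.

S ⇒ QfQ   [S → Q f Q]
QfQ ⇒ jSffQ   [Q → j S f]
jSffQ ⇒ jaffQ   [S → a]
jaffQ ⇒ jaffjSf   [Q → j S f]
jaffjSf ⇒ jaffjQfQf   [S → Q f Q]
jaffjQfQf ⇒ jaffjjSffQf   [Q → j S f]
jaffjjSffQf ⇒ jaffjjQfQffQf   [S → Q f Q]
jaffjjQfQffQf ⇒ jaffjjaafQffQf   [Q → a a]
jaffjjaafQffQf ⇒ jaffjjaafaaffQf   [Q → a a]
jaffjjaafaaffQf ⇒ jaffjjaafaaffaaf   [Q → a a]

S ⇒ QfQ ⇒ jSffQ ⇒ jaffQ ⇒ jaffjSf ⇒ jaffjQfQf ⇒ jaffjjSffQf ⇒ jaffjjQfQffQf ⇒ jaffjjaafQffQf ⇒ jaffjjaafaaffQf ⇒ jaffjjaafaaffaaf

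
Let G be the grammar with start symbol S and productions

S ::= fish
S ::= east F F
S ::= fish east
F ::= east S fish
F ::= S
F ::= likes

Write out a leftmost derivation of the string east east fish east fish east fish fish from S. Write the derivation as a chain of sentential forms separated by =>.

S => east F F => east east S fish F => east east fish east fish F => east east fish east fish east S fish => east east fish east fish east fish fish

S => east F F   [S ::= east F F]
east F F => east east S fish F   [F ::= east S fish]
east east S fish F => east east fish east fish F   [S ::= fish east]
east east fish east fish F => east east fish east fish east S fish   [F ::= east S fish]
east east fish east fish east S fish => east east fish east fish east fish fish   [S ::= fish]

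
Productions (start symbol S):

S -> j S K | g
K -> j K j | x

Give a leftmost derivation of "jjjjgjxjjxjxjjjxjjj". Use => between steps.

S => jSK   [S -> j S K]
jSK => jjSKK   [S -> j S K]
jjSKK => jjjSKKK   [S -> j S K]
jjjSKKK => jjjjSKKKK   [S -> j S K]
jjjjSKKKK => jjjjgKKKK   [S -> g]
jjjjgKKKK => jjjjgjKjKKK   [K -> j K j]
jjjjgjKjKKK => jjjjgjxjKKK   [K -> x]
jjjjgjxjKKK => jjjjgjxjjKjKK   [K -> j K j]
jjjjgjxjjKjKK => jjjjgjxjjxjKK   [K -> x]
jjjjgjxjjxjKK => jjjjgjxjjxjxK   [K -> x]
jjjjgjxjjxjxK => jjjjgjxjjxjxjKj   [K -> j K j]
jjjjgjxjjxjxjKj => jjjjgjxjjxjxjjKjj   [K -> j K j]
jjjjgjxjjxjxjjKjj => jjjjgjxjjxjxjjjKjjj   [K -> j K j]
jjjjgjxjjxjxjjjKjjj => jjjjgjxjjxjxjjjxjjj   [K -> x]

S => jSK => jjSKK => jjjSKKK => jjjjSKKKK => jjjjgKKKK => jjjjgjKjKKK => jjjjgjxjKKK => jjjjgjxjjKjKK => jjjjgjxjjxjKK => jjjjgjxjjxjxK => jjjjgjxjjxjxjKj => jjjjgjxjjxjxjjKjj => jjjjgjxjjxjxjjjKjjj => jjjjgjxjjxjxjjjxjjj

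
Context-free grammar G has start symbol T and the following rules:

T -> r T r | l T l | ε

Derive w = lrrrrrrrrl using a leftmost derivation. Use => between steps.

T => lTl => lrTrl => lrrTrrl => lrrrTrrrl => lrrrrTrrrrl => lrrrrrrrrl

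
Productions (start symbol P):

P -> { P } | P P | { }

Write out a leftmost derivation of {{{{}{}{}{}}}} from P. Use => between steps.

P => {P} => {{P}} => {{{P}}} => {{{PP}}} => {{{{}P}}} => {{{{}PP}}} => {{{{}PPP}}} => {{{{}{}PP}}} => {{{{}{}{}P}}} => {{{{}{}{}{}}}}

P => {P}   [P -> { P }]
{P} => {{P}}   [P -> { P }]
{{P}} => {{{P}}}   [P -> { P }]
{{{P}}} => {{{PP}}}   [P -> P P]
{{{PP}}} => {{{{}P}}}   [P -> { }]
{{{{}P}}} => {{{{}PP}}}   [P -> P P]
{{{{}PP}}} => {{{{}PPP}}}   [P -> P P]
{{{{}PPP}}} => {{{{}{}PP}}}   [P -> { }]
{{{{}{}PP}}} => {{{{}{}{}P}}}   [P -> { }]
{{{{}{}{}P}}} => {{{{}{}{}{}}}}   [P -> { }]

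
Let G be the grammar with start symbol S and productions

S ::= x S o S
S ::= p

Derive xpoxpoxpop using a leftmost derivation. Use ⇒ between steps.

S ⇒ xSoS ⇒ xpoS ⇒ xpoxSoS ⇒ xpoxpoS ⇒ xpoxpoxSoS ⇒ xpoxpoxpoS ⇒ xpoxpoxpop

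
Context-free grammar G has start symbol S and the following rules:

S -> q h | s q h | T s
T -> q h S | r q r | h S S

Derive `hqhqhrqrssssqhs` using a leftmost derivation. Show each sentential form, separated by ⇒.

S ⇒ Ts ⇒ hSSs ⇒ hTsSs ⇒ hqhSsSs ⇒ hqhTssSs ⇒ hqhqhSssSs ⇒ hqhqhTsssSs ⇒ hqhqhrqrsssSs ⇒ hqhqhrqrssssqhs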